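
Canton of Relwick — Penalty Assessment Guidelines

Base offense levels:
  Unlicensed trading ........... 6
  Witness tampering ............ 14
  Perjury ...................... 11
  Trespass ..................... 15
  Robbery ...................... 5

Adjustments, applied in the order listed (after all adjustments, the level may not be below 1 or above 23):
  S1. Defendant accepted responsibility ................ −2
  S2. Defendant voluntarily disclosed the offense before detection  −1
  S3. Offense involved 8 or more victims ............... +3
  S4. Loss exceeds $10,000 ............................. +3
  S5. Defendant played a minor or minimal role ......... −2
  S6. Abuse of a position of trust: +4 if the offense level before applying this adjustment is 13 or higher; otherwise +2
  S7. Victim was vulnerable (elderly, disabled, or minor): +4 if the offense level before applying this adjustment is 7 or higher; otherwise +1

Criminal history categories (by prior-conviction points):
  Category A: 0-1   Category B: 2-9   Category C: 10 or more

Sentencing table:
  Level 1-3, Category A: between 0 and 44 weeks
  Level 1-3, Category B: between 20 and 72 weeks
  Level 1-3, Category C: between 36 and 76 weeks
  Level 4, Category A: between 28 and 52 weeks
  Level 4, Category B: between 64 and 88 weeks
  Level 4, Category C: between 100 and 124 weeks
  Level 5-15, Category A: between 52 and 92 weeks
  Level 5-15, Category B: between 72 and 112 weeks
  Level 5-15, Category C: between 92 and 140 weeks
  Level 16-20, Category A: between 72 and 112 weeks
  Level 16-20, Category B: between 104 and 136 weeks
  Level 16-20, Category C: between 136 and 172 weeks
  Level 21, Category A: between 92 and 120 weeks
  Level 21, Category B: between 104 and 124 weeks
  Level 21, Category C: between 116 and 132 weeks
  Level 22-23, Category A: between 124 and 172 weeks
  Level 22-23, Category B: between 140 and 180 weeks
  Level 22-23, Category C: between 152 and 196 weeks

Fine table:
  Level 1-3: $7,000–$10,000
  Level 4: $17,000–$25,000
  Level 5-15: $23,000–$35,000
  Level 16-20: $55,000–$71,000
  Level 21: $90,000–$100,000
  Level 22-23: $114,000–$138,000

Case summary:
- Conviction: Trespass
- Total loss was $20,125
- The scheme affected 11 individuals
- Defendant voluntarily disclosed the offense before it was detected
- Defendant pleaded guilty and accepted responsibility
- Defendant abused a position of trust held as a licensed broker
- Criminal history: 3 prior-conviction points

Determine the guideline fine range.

$114,000–$138,000

Base offense level for trespass: 15.
S1 applies: 15 − 2 = 13.
S2 applies: 13 − 1 = 12.
S3 applies: 12 + 3 = 15.
S4 applies: 15 + 3 = 18.
S6 applies (level before this adjustment is 18 ≥ 13, so +4): 18 + 4 = 22.
S7 does not apply.
Final offense level: 22.
Level 22 falls in the 22-23 band.
Fine table: Level 22-23 → $114,000–$138,000.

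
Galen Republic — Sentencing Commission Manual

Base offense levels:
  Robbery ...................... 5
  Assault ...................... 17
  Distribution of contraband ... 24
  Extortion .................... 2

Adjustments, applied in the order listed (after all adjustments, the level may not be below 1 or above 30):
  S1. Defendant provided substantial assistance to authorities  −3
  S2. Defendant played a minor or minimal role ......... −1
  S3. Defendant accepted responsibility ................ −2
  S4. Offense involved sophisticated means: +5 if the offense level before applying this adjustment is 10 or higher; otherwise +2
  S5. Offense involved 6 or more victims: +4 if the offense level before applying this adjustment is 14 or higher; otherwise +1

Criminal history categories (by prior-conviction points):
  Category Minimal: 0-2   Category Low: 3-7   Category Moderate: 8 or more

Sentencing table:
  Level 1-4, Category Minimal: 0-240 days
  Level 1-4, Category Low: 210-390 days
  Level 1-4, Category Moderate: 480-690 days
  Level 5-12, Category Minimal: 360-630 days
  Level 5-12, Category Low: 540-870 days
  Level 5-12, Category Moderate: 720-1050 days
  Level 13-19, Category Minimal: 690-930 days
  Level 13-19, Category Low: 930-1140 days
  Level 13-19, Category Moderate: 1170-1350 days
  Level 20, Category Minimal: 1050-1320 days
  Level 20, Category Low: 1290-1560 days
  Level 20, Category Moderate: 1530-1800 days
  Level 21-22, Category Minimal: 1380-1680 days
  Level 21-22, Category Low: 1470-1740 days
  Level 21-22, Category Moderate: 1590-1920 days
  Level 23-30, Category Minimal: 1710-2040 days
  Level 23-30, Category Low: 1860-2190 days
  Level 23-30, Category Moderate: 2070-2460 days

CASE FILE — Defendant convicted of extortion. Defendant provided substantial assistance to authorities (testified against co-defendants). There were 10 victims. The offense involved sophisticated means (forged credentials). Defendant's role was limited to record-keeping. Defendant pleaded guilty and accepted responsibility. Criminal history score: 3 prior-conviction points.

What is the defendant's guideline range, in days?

Base offense level for extortion: 2.
S1 applies: 2 − 3 = -1.
S2 applies: -1 − 1 = -2.
S3 applies: -2 − 2 = -4.
S4 applies (level before this adjustment is -4 < 10, so +2): -4 + 2 = -2.
S5 applies (level before this adjustment is -2 < 14, so +1): -2 + 1 = -1.
Level -1 is below the minimum of 1; floored at 1.
Final offense level: 1.
Criminal history: 3 prior points → Category Low (3-7).
Level 1 falls in the 1-4 band.
Grid: Level 1-4 × Category Low = 210-390 days.

210-390 days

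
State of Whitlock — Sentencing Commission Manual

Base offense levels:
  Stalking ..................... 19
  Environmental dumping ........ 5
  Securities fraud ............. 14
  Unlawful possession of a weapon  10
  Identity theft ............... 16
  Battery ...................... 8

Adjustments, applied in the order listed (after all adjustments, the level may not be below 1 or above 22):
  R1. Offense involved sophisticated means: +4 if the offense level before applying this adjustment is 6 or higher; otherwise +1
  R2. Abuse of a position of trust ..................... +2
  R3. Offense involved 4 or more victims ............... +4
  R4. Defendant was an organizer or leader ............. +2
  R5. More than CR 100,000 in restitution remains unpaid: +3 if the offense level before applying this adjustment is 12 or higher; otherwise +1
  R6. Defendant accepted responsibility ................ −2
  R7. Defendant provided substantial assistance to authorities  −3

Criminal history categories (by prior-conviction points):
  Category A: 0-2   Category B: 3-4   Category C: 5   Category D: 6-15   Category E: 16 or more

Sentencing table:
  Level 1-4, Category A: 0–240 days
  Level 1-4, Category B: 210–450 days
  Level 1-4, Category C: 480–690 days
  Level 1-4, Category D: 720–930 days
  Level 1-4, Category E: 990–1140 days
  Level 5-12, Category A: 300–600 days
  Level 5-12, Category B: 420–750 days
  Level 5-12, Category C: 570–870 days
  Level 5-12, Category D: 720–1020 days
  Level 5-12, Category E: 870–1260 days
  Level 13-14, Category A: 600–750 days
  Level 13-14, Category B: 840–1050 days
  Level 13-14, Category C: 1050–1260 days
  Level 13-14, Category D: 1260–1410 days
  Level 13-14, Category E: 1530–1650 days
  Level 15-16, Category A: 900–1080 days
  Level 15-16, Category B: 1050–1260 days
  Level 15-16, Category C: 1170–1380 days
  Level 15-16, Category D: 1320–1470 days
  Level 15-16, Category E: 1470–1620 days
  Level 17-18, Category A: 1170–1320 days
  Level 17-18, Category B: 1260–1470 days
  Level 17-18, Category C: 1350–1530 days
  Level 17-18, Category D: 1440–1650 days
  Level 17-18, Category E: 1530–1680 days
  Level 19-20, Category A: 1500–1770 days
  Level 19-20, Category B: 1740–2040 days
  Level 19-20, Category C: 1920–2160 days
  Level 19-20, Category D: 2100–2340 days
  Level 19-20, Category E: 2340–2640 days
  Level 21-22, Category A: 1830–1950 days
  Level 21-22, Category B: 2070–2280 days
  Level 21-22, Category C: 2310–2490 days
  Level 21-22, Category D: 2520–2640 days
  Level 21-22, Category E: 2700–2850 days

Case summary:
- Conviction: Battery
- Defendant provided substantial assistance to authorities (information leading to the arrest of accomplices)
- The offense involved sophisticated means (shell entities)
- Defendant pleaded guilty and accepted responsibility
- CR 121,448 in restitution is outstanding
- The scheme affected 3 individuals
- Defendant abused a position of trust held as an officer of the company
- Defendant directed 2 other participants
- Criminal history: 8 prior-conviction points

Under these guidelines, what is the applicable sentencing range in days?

Base offense level for battery: 8.
R1 applies (level before this adjustment is 8 ≥ 6, so +4): 8 + 4 = 12.
R2 applies: 12 + 2 = 14.
R4 applies: 14 + 2 = 16.
R5 applies (level before this adjustment is 16 ≥ 12, so +3): 16 + 3 = 19.
R6 applies: 19 − 2 = 17.
R7 applies: 17 − 3 = 14.
Final offense level: 14.
Criminal history: 8 prior points → Category D (6-15).
Level 14 falls in the 13-14 band.
Grid: Level 13-14 × Category D = 1260-1410 days.

1260-1410 days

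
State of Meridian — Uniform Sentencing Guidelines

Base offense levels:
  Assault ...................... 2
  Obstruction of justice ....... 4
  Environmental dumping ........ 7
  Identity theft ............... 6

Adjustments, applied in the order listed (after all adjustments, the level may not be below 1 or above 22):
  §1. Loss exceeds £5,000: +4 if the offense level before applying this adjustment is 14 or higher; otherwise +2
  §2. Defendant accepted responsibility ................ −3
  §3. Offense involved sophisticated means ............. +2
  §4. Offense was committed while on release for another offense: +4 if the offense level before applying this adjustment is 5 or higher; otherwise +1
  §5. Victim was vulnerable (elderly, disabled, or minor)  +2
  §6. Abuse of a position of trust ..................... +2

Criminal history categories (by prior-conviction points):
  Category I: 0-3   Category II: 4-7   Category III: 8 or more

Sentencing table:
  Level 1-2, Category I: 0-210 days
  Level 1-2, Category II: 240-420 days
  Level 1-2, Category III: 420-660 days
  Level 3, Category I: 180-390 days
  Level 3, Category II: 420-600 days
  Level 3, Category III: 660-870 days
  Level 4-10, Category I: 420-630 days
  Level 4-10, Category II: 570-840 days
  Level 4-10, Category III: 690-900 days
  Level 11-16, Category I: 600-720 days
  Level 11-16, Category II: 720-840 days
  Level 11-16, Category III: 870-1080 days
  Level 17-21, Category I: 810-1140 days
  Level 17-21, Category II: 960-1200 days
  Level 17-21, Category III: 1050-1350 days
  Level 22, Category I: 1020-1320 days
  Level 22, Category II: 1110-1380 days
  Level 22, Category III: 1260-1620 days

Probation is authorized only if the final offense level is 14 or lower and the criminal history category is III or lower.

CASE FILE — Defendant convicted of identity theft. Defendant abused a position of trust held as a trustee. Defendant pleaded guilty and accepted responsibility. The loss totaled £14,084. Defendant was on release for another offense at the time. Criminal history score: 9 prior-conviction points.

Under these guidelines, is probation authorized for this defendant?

Base offense level for identity theft: 6.
§1 applies (level before this adjustment is 6 < 14, so +2): 6 + 2 = 8.
§2 applies: 8 − 3 = 5.
§3 does not apply.
§4 applies (level before this adjustment is 5 ≥ 5, so +4): 5 + 4 = 9.
§6 applies: 9 + 2 = 11.
Final offense level: 11.
Criminal history: 9 prior points → Category III (8+).
Level 11 falls in the 11-16 band.
Grid: Level 11-16 × Category III = 870-1080 days.
Probation check: level 11 ≤ 14 and category III ≤ III → eligible.

Yes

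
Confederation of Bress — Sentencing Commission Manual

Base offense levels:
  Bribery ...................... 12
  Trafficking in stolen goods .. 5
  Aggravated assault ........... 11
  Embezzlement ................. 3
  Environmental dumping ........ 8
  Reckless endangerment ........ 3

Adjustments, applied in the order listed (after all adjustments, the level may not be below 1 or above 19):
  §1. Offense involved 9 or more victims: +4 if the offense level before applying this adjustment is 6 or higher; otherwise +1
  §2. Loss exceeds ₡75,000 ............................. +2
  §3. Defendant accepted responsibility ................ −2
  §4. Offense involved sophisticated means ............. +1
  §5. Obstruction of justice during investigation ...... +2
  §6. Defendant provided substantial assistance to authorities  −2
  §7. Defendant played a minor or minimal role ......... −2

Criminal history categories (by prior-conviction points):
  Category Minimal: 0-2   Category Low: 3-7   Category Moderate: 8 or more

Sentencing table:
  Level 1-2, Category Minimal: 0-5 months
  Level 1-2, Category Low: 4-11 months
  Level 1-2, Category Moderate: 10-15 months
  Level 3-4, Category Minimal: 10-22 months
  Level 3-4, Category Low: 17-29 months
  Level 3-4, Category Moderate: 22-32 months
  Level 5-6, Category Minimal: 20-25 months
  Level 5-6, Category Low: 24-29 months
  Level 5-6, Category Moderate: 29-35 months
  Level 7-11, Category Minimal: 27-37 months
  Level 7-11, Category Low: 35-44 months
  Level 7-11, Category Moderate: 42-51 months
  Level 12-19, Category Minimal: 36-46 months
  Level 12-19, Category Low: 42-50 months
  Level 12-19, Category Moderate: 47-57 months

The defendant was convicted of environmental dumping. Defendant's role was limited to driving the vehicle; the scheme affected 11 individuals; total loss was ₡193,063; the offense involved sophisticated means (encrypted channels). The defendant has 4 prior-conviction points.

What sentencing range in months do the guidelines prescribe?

42-50 months

Base offense level for environmental dumping: 8.
§1 applies (level before this adjustment is 8 ≥ 6, so +4): 8 + 4 = 12.
§2 applies: 12 + 2 = 14.
§3 does not apply.
§4 applies: 14 + 1 = 15.
§5 does not apply.
§7 applies: 15 − 2 = 13.
Final offense level: 13.
Criminal history: 4 prior points → Category Low (3-7).
Level 13 falls in the 12-19 band.
Grid: Level 12-19 × Category Low = 42-50 months.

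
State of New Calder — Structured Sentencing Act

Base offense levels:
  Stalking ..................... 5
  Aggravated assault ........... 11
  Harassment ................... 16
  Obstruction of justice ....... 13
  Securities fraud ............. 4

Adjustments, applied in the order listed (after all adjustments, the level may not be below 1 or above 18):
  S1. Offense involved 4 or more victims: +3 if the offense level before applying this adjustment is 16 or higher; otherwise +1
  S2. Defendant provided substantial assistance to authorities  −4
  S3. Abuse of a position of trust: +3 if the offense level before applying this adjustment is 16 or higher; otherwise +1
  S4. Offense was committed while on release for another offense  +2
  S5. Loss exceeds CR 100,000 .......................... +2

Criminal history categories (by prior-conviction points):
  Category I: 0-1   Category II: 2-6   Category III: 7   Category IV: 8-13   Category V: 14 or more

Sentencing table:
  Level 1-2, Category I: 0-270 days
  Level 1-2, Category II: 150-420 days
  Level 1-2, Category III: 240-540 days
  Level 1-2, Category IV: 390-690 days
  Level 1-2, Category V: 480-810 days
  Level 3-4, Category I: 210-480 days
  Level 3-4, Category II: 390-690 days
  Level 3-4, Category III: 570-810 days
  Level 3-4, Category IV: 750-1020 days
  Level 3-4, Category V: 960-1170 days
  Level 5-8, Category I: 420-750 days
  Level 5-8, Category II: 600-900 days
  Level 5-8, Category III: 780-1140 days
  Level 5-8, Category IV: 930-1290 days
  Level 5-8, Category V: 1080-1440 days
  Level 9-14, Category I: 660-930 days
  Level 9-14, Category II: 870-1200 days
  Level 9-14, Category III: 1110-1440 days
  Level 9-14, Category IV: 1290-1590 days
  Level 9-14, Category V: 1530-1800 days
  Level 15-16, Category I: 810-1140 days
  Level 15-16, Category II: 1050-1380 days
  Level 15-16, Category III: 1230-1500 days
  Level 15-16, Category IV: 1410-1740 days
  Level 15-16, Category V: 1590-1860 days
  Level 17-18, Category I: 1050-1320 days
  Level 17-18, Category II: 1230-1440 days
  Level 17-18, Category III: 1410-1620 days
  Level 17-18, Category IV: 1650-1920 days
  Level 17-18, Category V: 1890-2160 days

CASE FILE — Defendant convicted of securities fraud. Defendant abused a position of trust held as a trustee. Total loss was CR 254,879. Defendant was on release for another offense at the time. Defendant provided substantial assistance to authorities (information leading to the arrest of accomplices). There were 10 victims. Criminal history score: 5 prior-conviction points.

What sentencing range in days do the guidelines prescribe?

600-900 days

Base offense level for securities fraud: 4.
S1 applies (level before this adjustment is 4 < 16, so +1): 4 + 1 = 5.
S2 applies: 5 − 4 = 1.
S3 applies (level before this adjustment is 1 < 16, so +1): 1 + 1 = 2.
S4 applies: 2 + 2 = 4.
S5 applies: 4 + 2 = 6.
Final offense level: 6.
Criminal history: 5 prior points → Category II (2-6).
Level 6 falls in the 5-8 band.
Grid: Level 5-8 × Category II = 600-900 days.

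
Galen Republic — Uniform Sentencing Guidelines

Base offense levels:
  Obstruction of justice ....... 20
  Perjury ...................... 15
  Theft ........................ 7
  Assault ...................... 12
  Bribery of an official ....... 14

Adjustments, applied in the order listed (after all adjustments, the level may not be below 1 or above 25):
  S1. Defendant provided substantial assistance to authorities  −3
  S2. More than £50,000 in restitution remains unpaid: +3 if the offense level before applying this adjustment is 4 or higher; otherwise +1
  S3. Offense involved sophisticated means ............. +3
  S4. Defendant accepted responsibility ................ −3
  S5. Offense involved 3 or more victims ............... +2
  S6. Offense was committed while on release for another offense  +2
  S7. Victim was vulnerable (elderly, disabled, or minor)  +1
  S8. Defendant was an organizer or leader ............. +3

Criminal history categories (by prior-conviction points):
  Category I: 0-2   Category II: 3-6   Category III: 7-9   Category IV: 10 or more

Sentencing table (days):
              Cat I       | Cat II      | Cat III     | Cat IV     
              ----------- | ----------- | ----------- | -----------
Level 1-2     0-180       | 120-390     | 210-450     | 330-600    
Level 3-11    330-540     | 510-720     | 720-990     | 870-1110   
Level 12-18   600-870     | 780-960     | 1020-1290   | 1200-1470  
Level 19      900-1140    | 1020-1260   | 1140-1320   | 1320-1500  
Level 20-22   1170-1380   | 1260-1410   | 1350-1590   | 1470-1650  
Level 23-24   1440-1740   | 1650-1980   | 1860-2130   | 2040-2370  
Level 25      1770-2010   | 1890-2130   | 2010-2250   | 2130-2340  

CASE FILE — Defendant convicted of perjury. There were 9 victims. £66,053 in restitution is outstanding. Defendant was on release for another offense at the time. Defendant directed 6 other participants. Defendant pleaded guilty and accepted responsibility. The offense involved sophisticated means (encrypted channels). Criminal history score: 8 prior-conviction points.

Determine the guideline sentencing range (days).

Base offense level for perjury: 15.
S1 does not apply.
S2 applies (level before this adjustment is 15 ≥ 4, so +3): 15 + 3 = 18.
S3 applies: 18 + 3 = 21.
S4 applies: 21 − 3 = 18.
S5 applies: 18 + 2 = 20.
S6 applies: 20 + 2 = 22.
S8 applies: 22 + 3 = 25.
Final offense level: 25.
Criminal history: 8 prior points → Category III (7-9).
Level 25 falls in the 25 band.
Grid: Level 25 × Category III = 2010-2250 days.

2010-2250 days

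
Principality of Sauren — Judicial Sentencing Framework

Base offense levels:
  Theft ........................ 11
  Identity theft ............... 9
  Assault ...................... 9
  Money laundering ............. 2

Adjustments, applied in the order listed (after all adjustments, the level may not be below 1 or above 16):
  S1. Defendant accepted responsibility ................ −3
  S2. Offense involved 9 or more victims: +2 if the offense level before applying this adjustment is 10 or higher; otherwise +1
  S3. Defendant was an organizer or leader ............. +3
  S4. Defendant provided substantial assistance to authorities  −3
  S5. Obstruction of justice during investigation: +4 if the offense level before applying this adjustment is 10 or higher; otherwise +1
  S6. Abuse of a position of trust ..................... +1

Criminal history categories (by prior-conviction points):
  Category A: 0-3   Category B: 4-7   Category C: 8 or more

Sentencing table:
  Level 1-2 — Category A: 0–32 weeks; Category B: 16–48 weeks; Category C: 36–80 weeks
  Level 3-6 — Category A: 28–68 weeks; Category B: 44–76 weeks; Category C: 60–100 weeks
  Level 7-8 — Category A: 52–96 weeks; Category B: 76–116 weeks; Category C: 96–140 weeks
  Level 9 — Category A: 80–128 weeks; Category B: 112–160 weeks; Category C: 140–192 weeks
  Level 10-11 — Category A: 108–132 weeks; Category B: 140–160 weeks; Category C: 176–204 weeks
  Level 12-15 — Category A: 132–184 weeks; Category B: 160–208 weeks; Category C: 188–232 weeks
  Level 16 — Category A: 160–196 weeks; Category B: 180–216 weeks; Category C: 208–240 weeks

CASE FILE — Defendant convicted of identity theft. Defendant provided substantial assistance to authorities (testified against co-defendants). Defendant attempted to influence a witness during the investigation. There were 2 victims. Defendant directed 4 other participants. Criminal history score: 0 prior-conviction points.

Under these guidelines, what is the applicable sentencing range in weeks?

Base offense level for identity theft: 9.
S3 applies: 9 + 3 = 12.
S4 applies: 12 − 3 = 9.
S5 applies (level before this adjustment is 9 < 10, so +1): 9 + 1 = 10.
S6 does not apply.
Final offense level: 10.
Criminal history: 0 prior points → Category A (0-3).
Level 10 falls in the 10-11 band.
Grid: Level 10-11 × Category A = 108-132 weeks.

108-132 weeks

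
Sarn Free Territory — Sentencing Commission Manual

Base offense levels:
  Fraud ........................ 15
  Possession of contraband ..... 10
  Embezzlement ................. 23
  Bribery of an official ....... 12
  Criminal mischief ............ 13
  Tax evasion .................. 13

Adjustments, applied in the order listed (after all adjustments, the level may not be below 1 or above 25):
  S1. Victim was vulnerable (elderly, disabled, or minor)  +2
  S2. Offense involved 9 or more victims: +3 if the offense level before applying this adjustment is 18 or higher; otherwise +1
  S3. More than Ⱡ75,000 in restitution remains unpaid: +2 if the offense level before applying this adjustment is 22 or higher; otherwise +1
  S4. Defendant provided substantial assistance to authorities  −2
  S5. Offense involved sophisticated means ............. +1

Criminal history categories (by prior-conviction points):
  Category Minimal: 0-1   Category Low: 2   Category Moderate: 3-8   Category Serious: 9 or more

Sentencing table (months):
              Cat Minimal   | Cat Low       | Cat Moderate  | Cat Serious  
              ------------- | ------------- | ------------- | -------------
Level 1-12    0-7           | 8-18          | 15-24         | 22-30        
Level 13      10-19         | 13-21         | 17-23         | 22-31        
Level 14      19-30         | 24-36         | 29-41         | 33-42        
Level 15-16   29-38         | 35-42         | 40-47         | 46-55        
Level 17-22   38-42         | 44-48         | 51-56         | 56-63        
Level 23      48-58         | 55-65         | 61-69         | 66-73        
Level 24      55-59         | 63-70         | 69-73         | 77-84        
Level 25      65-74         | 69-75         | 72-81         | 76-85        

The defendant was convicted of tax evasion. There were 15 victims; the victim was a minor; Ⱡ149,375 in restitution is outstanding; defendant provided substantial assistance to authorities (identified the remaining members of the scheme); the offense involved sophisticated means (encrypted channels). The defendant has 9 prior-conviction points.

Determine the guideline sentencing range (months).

46-55 months

Base offense level for tax evasion: 13.
S1 applies: 13 + 2 = 15.
S2 applies (level before this adjustment is 15 < 18, so +1): 15 + 1 = 16.
S3 applies (level before this adjustment is 16 < 22, so +1): 16 + 1 = 17.
S4 applies: 17 − 2 = 15.
S5 applies: 15 + 1 = 16.
Final offense level: 16.
Criminal history: 9 prior points → Category Serious (9+).
Level 16 falls in the 15-16 band.
Grid: Level 15-16 × Category Serious = 46-55 months.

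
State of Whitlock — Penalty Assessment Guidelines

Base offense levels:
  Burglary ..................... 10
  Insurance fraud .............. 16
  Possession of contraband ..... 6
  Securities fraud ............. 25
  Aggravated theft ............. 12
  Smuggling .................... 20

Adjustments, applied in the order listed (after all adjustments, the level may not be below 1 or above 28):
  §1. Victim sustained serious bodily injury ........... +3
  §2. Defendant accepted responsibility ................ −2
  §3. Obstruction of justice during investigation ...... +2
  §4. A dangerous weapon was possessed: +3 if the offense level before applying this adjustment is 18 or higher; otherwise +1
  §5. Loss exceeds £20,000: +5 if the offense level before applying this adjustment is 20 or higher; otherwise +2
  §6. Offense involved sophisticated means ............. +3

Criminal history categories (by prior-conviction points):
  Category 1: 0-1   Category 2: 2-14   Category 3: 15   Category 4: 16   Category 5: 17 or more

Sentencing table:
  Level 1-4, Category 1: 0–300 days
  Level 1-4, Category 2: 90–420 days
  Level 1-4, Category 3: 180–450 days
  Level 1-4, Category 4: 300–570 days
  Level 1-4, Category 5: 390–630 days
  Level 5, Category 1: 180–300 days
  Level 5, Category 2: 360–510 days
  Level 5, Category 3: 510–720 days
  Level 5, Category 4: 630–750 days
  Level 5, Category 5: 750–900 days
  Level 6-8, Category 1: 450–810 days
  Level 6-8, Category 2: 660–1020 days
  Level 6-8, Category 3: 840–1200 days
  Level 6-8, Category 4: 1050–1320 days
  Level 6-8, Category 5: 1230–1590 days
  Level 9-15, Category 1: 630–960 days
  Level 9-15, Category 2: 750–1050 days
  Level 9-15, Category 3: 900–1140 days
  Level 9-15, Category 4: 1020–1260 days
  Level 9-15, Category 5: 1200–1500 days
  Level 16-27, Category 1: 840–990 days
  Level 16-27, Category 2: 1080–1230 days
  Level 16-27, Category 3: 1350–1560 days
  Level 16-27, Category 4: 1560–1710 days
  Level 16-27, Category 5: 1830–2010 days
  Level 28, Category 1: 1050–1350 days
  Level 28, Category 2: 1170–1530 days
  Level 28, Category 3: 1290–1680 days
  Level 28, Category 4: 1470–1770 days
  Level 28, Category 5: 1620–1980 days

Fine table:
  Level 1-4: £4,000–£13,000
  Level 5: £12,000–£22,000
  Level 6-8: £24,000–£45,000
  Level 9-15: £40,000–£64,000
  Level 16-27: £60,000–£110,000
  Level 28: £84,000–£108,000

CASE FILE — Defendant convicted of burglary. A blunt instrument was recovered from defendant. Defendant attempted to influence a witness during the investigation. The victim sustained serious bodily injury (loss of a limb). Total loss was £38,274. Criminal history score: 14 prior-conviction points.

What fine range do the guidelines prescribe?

£60,000–£110,000

Base offense level for burglary: 10.
§1 applies: 10 + 3 = 13.
§2 does not apply.
§3 applies: 13 + 2 = 15.
§4 applies (level before this adjustment is 15 < 18, so +1): 15 + 1 = 16.
§5 applies (level before this adjustment is 16 < 20, so +2): 16 + 2 = 18.
Final offense level: 18.
Level 18 falls in the 16-27 band.
Fine table: Level 16-27 → £60,000–£110,000.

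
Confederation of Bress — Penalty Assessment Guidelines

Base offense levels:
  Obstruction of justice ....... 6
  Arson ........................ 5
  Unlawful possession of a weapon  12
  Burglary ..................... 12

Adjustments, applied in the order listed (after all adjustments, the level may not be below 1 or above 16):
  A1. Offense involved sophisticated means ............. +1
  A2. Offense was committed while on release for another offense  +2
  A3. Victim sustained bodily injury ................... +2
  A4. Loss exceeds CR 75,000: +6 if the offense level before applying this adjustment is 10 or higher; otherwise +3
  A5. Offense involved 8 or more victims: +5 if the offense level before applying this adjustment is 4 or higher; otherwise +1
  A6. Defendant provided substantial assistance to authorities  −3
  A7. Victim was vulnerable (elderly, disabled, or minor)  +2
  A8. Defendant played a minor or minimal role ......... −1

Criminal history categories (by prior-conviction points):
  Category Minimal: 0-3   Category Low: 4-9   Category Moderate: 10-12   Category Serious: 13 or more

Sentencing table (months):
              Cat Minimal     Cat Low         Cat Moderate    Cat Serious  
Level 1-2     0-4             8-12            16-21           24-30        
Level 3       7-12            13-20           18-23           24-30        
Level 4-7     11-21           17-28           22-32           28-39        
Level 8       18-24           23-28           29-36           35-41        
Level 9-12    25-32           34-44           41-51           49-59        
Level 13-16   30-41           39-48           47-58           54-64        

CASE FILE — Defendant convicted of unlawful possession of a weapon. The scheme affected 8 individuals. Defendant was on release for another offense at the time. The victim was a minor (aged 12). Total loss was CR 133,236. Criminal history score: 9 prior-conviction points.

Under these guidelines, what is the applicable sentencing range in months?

39-48 months

Base offense level for unlawful possession of a weapon: 12.
A2 applies: 12 + 2 = 14.
A3 does not apply.
A4 applies (level before this adjustment is 14 ≥ 10, so +6): 14 + 6 = 20.
A5 applies (level before this adjustment is 20 ≥ 4, so +5): 20 + 5 = 25.
A6 does not apply.
A7 applies: 25 + 2 = 27.
A8 does not apply.
Level 27 exceeds the maximum of 16; capped at 16.
Final offense level: 16.
Criminal history: 9 prior points → Category Low (4-9).
Level 16 falls in the 13-16 band.
Grid: Level 13-16 × Category Low = 39-48 months.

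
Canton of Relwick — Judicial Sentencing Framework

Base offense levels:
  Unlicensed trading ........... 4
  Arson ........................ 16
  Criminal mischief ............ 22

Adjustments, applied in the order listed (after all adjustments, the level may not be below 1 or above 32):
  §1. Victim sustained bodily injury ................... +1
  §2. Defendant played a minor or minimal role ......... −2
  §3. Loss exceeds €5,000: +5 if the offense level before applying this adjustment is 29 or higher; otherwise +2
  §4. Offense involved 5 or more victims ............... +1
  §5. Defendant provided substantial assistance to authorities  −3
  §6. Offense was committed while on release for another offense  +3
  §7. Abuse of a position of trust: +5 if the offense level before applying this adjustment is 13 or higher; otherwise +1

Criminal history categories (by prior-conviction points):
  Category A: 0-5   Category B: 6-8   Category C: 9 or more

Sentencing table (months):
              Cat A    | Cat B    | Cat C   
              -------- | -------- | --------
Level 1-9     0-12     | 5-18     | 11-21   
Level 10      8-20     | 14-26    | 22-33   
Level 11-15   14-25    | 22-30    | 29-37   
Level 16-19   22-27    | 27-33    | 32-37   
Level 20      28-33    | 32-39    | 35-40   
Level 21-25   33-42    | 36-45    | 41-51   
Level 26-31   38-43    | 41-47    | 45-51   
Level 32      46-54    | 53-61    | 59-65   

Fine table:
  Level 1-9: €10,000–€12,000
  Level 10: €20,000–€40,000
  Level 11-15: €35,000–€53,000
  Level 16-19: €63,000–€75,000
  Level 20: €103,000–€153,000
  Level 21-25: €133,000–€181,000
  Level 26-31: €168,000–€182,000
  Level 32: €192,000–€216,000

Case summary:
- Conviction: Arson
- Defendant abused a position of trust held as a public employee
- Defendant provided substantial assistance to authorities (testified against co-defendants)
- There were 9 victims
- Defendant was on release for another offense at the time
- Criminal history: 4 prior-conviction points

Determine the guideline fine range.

Base offense level for arson: 16.
§4 applies: 16 + 1 = 17.
§5 applies: 17 − 3 = 14.
§6 applies: 14 + 3 = 17.
§7 applies (level before this adjustment is 17 ≥ 13, so +5): 17 + 5 = 22.
Final offense level: 22.
Level 22 falls in the 21-25 band.
Fine table: Level 21-25 → €133,000–€181,000.

€133,000–€181,000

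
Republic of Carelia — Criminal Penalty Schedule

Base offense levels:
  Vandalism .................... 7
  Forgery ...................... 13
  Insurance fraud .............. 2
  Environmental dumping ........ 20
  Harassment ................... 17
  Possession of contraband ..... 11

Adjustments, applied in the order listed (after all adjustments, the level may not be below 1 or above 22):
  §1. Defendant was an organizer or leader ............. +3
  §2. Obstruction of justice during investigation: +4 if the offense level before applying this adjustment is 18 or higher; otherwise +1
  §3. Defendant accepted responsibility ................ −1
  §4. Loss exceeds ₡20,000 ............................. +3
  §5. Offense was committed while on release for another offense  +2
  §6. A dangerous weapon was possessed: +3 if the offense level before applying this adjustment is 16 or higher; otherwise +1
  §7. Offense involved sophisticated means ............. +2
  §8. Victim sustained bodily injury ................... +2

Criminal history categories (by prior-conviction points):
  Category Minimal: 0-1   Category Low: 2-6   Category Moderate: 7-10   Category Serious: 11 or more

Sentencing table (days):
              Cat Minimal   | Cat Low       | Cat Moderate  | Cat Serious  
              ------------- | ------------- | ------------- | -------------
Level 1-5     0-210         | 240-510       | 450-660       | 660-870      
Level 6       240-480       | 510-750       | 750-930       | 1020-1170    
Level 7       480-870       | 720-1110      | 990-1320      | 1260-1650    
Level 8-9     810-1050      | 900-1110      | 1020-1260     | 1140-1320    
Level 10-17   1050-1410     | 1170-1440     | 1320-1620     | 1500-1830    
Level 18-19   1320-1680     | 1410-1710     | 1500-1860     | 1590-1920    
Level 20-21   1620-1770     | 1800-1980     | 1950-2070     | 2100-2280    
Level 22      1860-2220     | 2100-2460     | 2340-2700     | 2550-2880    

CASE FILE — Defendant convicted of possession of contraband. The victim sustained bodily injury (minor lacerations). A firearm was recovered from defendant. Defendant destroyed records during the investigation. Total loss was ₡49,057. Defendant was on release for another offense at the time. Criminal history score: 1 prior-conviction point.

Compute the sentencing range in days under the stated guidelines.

Base offense level for possession of contraband: 11.
§1 does not apply.
§2 applies (level before this adjustment is 11 < 18, so +1): 11 + 1 = 12.
§3 does not apply.
§4 applies: 12 + 3 = 15.
§5 applies: 15 + 2 = 17.
§6 applies (level before this adjustment is 17 ≥ 16, so +3): 17 + 3 = 20.
§7 does not apply.
§8 applies: 20 + 2 = 22.
Final offense level: 22.
Criminal history: 1 prior point → Category Minimal (0-1).
Level 22 falls in the 22 band.
Grid: Level 22 × Category Minimal = 1860-2220 days.

1860-2220 days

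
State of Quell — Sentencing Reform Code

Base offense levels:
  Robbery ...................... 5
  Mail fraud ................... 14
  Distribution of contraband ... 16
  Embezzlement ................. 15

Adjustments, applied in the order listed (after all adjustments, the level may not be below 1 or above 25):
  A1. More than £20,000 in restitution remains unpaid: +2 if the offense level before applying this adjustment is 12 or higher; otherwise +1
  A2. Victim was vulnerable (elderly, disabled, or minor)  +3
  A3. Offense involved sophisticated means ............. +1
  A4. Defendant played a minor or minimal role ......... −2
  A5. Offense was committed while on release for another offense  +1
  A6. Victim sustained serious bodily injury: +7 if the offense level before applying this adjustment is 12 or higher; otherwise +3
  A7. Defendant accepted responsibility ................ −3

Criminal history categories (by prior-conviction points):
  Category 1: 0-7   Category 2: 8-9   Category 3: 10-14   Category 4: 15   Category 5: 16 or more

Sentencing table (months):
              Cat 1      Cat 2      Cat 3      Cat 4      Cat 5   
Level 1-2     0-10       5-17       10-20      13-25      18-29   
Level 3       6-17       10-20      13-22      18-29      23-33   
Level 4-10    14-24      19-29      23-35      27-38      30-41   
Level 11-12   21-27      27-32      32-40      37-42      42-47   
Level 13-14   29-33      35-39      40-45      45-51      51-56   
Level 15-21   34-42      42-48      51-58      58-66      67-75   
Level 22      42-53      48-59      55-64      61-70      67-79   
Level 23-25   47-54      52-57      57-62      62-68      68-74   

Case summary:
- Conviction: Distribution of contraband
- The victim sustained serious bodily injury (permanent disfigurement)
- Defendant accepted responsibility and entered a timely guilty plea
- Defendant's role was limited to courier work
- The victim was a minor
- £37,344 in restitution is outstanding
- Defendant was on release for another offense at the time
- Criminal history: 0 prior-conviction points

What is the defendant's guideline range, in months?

Base offense level for distribution of contraband: 16.
A1 applies (level before this adjustment is 16 ≥ 12, so +2): 16 + 2 = 18.
A2 applies: 18 + 3 = 21.
A4 applies: 21 − 2 = 19.
A5 applies: 19 + 1 = 20.
A6 applies (level before this adjustment is 20 ≥ 12, so +7): 20 + 7 = 27.
A7 applies: 27 − 3 = 24.
Final offense level: 24.
Criminal history: 0 prior points → Category 1 (0-7).
Level 24 falls in the 23-25 band.
Grid: Level 23-25 × Category 1 = 47-54 months.

47-54 months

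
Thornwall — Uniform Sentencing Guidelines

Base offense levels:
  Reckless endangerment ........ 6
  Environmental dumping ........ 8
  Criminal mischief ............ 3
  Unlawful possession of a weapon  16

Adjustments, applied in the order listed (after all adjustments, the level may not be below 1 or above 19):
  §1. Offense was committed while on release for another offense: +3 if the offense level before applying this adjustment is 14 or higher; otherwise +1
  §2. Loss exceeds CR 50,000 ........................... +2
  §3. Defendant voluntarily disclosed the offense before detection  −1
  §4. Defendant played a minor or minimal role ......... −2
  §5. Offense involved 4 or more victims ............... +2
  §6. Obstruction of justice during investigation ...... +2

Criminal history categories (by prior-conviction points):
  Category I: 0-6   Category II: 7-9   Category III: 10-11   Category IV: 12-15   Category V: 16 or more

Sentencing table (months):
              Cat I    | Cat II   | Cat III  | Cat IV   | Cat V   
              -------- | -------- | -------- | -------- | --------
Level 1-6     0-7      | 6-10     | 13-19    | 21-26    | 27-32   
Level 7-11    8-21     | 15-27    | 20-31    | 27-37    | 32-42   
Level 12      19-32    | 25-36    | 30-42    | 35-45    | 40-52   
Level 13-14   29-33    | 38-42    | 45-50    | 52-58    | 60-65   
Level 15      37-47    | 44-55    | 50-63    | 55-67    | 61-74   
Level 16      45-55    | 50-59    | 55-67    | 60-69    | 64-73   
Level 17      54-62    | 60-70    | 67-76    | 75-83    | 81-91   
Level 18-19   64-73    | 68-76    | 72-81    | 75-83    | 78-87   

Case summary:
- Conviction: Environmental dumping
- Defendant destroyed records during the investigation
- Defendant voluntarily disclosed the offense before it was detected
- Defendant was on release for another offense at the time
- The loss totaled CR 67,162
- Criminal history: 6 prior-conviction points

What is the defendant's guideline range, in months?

Base offense level for environmental dumping: 8.
§1 applies (level before this adjustment is 8 < 14, so +1): 8 + 1 = 9.
§2 applies: 9 + 2 = 11.
§3 applies: 11 − 1 = 10.
§4 does not apply.
§6 applies: 10 + 2 = 12.
Final offense level: 12.
Criminal history: 6 prior points → Category I (0-6).
Level 12 falls in the 12 band.
Grid: Level 12 × Category I = 19-32 months.

19-32 months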